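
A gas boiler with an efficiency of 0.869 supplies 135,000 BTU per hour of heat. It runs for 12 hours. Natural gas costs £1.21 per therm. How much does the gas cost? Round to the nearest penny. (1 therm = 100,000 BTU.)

£22.56

Heat delivered = 135,000 BTU/h × 12 h = 1,620,000 BTU
Gas input = 1,620,000 / 0.869 = 1,864,212 BTU
= 1,864,212 / 100,000 = 18.64 therm
Cost = 18.64 × £1.21/therm = £22.56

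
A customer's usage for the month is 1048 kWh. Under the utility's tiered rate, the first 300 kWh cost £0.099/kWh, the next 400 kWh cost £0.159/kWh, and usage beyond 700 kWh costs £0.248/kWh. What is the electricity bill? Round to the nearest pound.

First 300 kWh × £0.099 = £29.70
Next 400 kWh × £0.159 = £63.60
Remaining 348 kWh × £0.248 = £86.30
Total = £179.60 ≈ £180

£180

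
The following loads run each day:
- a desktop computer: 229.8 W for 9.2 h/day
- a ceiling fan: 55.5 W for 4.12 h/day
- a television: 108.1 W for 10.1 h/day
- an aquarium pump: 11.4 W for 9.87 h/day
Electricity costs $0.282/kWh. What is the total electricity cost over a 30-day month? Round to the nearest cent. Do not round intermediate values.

$30.01

desktop computer: 229.8 W × 9.2 h × 30 d = 63,425 Wh = 63.42 kWh
ceiling fan: 55.5 W × 4.12 h × 30 d = 6,860 Wh = 6.86 kWh
television: 108.1 W × 10.1 h × 30 d = 32,754 Wh = 32.75 kWh
aquarium pump: 11.4 W × 9.87 h × 30 d = 3,376 Wh = 3.376 kWh
Total energy = 63.42 + 6.86 + 32.75 + 3.376 = 106.4 kWh
Cost = 106.4 kWh × $0.282 = $30.01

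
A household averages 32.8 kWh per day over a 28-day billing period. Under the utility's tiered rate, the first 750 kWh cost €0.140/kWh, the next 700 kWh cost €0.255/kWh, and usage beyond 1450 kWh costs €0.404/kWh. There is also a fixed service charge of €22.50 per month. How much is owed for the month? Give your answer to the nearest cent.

€170.44

Usage = 32.8 kWh/day × 28 days = 918.4 kWh
First 750 kWh × €0.140 = €105.00
Next 168.4 kWh × €0.255 = €42.94
Remaining tier: 0 kWh (not reached)
Energy charge = €147.94; + service €22.50 = €170.44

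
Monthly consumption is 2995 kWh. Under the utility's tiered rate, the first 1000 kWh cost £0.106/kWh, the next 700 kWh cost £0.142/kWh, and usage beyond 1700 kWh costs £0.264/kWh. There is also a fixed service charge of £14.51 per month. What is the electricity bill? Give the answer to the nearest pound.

First 1000 kWh × £0.106 = £106.00
Next 700 kWh × £0.142 = £99.40
Remaining 1295 kWh × £0.264 = £341.88
Energy charge = £547.28; + service £14.51 = £561.79 ≈ £562

£562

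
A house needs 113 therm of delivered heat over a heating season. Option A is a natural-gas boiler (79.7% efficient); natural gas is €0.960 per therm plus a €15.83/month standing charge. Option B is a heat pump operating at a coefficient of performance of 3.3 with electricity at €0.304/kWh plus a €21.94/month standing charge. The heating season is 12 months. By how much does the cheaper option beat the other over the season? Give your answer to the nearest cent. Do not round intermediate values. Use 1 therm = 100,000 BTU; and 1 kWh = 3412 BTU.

Heat load = 113 therm × 100,000 = 11,300,000 BTU
Gas: input = 11,300,000 / 0.797 = 14,178,168 BTU = 141.8 therm → 141.8 × €0.960 = €136.11; + 12 × €15.83 standing = €326.07
Heat pump: 11,300,000 BTU / 3412 = 3,312 kWh heat; / 3.3 = 1,004 kWh in → × €0.304 = €305.09; + 12 × €21.94 standing = €568.37
Difference = |€326.07 − €568.37| = €242.30

€242.30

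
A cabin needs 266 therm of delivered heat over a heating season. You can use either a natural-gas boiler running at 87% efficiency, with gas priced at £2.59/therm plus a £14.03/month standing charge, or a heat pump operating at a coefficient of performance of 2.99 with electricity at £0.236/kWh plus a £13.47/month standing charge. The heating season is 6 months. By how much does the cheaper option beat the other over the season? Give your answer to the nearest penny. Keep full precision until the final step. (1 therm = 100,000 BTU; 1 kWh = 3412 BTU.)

£179.91

Heat load = 266 therm × 100,000 = 26,600,000 BTU
Gas: input = 26,600,000 / 0.87 = 30,574,713 BTU = 305.7 therm → 305.7 × £2.59 = £791.89; + 6 × £14.03 standing = £876.07
Heat pump: 26,600,000 BTU / 3412 = 7,796 kWh heat; / 2.99 = 2,607 kWh in → × £0.236 = £615.34; + 6 × £13.47 standing = £696.16
Difference = |£876.07 − £696.16| = £179.91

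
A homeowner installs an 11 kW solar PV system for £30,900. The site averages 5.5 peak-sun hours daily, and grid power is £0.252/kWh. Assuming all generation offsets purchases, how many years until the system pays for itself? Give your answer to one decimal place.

5.6 years

Daily generation = 11 kW × 5.5 h = 60.5 kWh
Annual generation = 60.5 × 365 = 22082 kWh
Annual savings = 22082 × £0.252 = £5,564.79
Payback = £30,900 / £5,564.79 = 5.55 years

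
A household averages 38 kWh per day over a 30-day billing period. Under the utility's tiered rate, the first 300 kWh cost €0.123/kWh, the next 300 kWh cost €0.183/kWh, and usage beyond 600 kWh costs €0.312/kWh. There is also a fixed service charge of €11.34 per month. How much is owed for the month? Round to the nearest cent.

Usage = 38 kWh/day × 30 days = 1140 kWh
First 300 kWh × €0.123 = €36.90
Next 300 kWh × €0.183 = €54.90
Remaining 540 kWh × €0.312 = €168.48
Energy charge = €260.28; + service €11.34 = €271.62

€271.62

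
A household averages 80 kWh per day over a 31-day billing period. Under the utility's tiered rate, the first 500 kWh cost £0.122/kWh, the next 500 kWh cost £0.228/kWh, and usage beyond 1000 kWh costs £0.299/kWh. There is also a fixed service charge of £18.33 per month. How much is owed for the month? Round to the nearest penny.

Usage = 80 kWh/day × 31 days = 2480 kWh
First 500 kWh × £0.122 = £61.00
Next 500 kWh × £0.228 = £114.00
Remaining 1480 kWh × £0.299 = £442.52
Energy charge = £617.52; + service £18.33 = £635.85

£635.85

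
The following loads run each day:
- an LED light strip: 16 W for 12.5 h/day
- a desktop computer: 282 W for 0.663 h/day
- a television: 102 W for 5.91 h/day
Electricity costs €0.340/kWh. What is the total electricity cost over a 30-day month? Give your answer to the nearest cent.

€10.10

LED light strip: 16 W × 12.5 h × 30 d = 6,000 Wh = 6 kWh
desktop computer: 282 W × 0.663 h × 30 d = 5,609 Wh = 5.609 kWh
television: 102 W × 5.91 h × 30 d = 18,085 Wh = 18.08 kWh
Total energy = 6 + 5.609 + 18.08 = 29.69 kWh
Cost = 29.69 kWh × €0.340 = €10.10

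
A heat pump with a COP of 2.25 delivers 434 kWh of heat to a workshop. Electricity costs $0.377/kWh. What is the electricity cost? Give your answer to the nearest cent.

$72.72

Electrical input = 434 kWh / 2.25 = 192.9 kWh
Cost = 192.9 × $0.377/kWh = $72.72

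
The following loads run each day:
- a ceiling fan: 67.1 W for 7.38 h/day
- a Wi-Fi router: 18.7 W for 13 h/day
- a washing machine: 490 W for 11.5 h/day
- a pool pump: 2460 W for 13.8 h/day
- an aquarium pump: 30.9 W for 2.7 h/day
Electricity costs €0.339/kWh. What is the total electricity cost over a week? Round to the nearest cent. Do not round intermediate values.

ceiling fan: 67.1 W × 7.38 h × 7 d = 3,466 Wh = 3.466 kWh
Wi-Fi router: 18.7 W × 13 h × 7 d = 1,702 Wh = 1.702 kWh
washing machine: 490 W × 11.5 h × 7 d = 39,445 Wh = 39.45 kWh
pool pump: 2460 W × 13.8 h × 7 d = 237,636 Wh = 237.6 kWh
aquarium pump: 30.9 W × 2.7 h × 7 d = 584 Wh = 0.584 kWh
Total energy = 3.466 + 1.702 + 39.45 + 237.6 + 0.584 = 282.8 kWh
Cost = 282.8 kWh × €0.339 = €95.88

€95.88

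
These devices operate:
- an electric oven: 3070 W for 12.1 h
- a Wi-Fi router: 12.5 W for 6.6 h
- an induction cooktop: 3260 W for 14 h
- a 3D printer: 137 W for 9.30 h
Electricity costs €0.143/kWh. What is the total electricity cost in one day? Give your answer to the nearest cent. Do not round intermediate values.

electric oven: 3070 W × 12.1 h = 37,147 Wh = 37.15 kWh
Wi-Fi router: 12.5 W × 6.6 h = 82 Wh = 0.0825 kWh
induction cooktop: 3260 W × 14 h = 45,640 Wh = 45.64 kWh
3D printer: 137 W × 9.30 h = 1,274 Wh = 1.274 kWh
Total energy = 37.15 + 0.0825 + 45.64 + 1.274 = 84.14 kWh
Cost = 84.14 kWh × €0.143 = €12.03

€12.03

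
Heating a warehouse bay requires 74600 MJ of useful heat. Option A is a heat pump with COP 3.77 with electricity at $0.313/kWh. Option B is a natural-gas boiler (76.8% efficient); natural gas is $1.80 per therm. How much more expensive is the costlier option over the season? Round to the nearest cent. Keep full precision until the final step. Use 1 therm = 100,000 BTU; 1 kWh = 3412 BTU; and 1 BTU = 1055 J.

$63.31

Heat load = 74600 MJ = 74,600,000,000 J / 1055 = 70,710,900 BTU
Gas: input = 70,710,900 / 0.768 = 92,071,485 BTU = 920.7 therm → 920.7 × $1.80 = $1,657.29
Heat pump: 70,710,900 BTU / 3412 = 20,720 kWh heat; / 3.77 = 5,497 kWh in → × $0.313 = $1,720.60
Difference = |$1,657.29 − $1,720.60| = $63.31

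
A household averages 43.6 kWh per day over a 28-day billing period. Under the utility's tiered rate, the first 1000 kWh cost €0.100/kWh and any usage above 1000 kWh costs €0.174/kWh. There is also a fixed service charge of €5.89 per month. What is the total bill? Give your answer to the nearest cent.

€144.31

Usage = 43.6 kWh/day × 28 days = 1220.8 kWh
First 1000 kWh × €0.100 = €100.00
Remaining 220.8 kWh × €0.174 = €38.42
Energy charge = €138.42; + service €5.89 = €144.31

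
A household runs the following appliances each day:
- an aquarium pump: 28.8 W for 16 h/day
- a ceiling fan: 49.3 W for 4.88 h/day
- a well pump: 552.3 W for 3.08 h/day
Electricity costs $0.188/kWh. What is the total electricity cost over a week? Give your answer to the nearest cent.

aquarium pump: 28.8 W × 16 h × 7 d = 3,226 Wh = 3.226 kWh
ceiling fan: 49.3 W × 4.88 h × 7 d = 1,684 Wh = 1.684 kWh
well pump: 552.3 W × 3.08 h × 7 d = 11,908 Wh = 11.91 kWh
Total energy = 3.226 + 1.684 + 11.91 = 16.82 kWh
Cost = 16.82 kWh × $0.188 = $3.16

$3.16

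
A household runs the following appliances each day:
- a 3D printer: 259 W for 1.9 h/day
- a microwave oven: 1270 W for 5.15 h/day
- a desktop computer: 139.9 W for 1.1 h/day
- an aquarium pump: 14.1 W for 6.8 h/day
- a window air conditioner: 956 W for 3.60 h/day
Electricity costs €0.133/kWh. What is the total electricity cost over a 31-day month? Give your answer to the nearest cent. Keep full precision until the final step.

€44.21

3D printer: 259 W × 1.9 h × 31 d = 15,255 Wh = 15.26 kWh
microwave oven: 1270 W × 5.15 h × 31 d = 202,756 Wh = 202.8 kWh
desktop computer: 139.9 W × 1.1 h × 31 d = 4,771 Wh = 4.771 kWh
aquarium pump: 14.1 W × 6.8 h × 31 d = 2,972 Wh = 2.972 kWh
window air conditioner: 956 W × 3.60 h × 31 d = 106,690 Wh = 106.7 kWh
Total energy = 15.26 + 202.8 + 4.771 + 2.972 + 106.7 = 332.4 kWh
Cost = 332.4 kWh × €0.133 = €44.21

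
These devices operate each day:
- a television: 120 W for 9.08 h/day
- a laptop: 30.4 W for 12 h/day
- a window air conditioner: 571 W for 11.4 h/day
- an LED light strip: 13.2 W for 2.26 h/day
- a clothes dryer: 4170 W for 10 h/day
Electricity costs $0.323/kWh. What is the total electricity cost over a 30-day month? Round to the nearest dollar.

television: 120 W × 9.08 h × 30 d = 32,688 Wh = 32.69 kWh
laptop: 30.4 W × 12 h × 30 d = 10,944 Wh = 10.94 kWh
window air conditioner: 571 W × 11.4 h × 30 d = 195,282 Wh = 195.3 kWh
LED light strip: 13.2 W × 2.26 h × 30 d = 895 Wh = 0.895 kWh
clothes dryer: 4170 W × 10 h × 30 d = 1,251,000 Wh = 1,251 kWh
Total energy = 32.69 + 10.94 + 195.3 + 0.895 + 1,251 = 1,491 kWh
Cost = 1,491 kWh × $0.323 = $481.53 ≈ $482

$482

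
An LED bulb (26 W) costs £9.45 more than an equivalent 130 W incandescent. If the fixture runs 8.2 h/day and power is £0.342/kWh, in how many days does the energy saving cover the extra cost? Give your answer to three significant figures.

Power saved = 130 − 26 = 104 W
Daily energy saved = 104 W × 8.2 h = 852.8 Wh = 0.8528 kWh
Daily savings = 0.8528 × £0.342 = £0.2917
Payback = £9.45 / £0.2917 per day = 32.4 days

32.4 days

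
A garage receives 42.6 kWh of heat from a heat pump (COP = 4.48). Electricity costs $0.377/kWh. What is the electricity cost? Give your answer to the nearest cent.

Electrical input = 42.6 kWh / 4.48 = 9.509 kWh
Cost = 9.509 × $0.377/kWh = $3.58

$3.58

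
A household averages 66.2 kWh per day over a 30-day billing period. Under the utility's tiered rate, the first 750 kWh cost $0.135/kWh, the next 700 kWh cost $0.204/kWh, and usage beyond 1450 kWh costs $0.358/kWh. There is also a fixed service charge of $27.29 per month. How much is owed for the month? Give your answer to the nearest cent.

Usage = 66.2 kWh/day × 30 days = 1986 kWh
First 750 kWh × $0.135 = $101.25
Next 700 kWh × $0.204 = $142.80
Remaining 536 kWh × $0.358 = $191.89
Energy charge = $435.94; + service $27.29 = $463.23

$463.23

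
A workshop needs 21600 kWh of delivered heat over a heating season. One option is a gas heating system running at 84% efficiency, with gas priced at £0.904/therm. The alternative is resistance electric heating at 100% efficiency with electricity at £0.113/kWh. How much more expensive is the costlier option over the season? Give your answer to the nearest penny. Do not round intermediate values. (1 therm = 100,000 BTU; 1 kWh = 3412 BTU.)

£1647.66

Heat load = 21600 kWh × 3412 = 73,699,200 BTU
Gas: input = 73,699,200 / 0.84 = 87,737,143 BTU = 877.4 therm → 877.4 × £0.904 = £793.14
Electric: 73,699,200 BTU / 3412 = 21,600 kWh → × £0.113 = £2,440.80
Difference = |£793.14 − £2,440.80| = £1,647.66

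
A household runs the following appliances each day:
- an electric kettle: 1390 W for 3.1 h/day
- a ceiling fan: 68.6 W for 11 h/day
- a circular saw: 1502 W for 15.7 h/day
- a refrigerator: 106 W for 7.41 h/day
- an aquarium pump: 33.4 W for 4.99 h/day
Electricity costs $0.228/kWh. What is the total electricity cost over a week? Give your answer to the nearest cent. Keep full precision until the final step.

$47.24

electric kettle: 1390 W × 3.1 h × 7 d = 30,163 Wh = 30.16 kWh
ceiling fan: 68.6 W × 11 h × 7 d = 5,282 Wh = 5.282 kWh
circular saw: 1502 W × 15.7 h × 7 d = 165,070 Wh = 165.1 kWh
refrigerator: 106 W × 7.41 h × 7 d = 5,498 Wh = 5.498 kWh
aquarium pump: 33.4 W × 4.99 h × 7 d = 1,167 Wh = 1.167 kWh
Total energy = 30.16 + 5.282 + 165.1 + 5.498 + 1.167 = 207.2 kWh
Cost = 207.2 kWh × $0.228 = $47.24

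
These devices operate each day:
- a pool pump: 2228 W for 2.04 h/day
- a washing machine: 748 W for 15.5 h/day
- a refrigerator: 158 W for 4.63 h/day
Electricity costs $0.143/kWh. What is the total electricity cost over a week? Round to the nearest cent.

$16.89

pool pump: 2228 W × 2.04 h × 7 d = 31,816 Wh = 31.82 kWh
washing machine: 748 W × 15.5 h × 7 d = 81,158 Wh = 81.16 kWh
refrigerator: 158 W × 4.63 h × 7 d = 5,121 Wh = 5.121 kWh
Total energy = 31.82 + 81.16 + 5.121 = 118.1 kWh
Cost = 118.1 kWh × $0.143 = $16.89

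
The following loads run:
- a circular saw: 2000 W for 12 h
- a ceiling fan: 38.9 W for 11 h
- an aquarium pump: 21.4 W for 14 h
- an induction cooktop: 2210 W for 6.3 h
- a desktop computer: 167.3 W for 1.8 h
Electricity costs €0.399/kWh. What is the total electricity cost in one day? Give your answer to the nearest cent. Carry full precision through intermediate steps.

circular saw: 2000 W × 12 h = 24,000 Wh = 24 kWh
ceiling fan: 38.9 W × 11 h = 428 Wh = 0.4279 kWh
aquarium pump: 21.4 W × 14 h = 300 Wh = 0.2996 kWh
induction cooktop: 2210 W × 6.3 h = 13,923 Wh = 13.92 kWh
desktop computer: 167.3 W × 1.8 h = 301 Wh = 0.3011 kWh
Total energy = 24 + 0.4279 + 0.2996 + 13.92 + 0.3011 = 38.95 kWh
Cost = 38.95 kWh × €0.399 = €15.54

€15.54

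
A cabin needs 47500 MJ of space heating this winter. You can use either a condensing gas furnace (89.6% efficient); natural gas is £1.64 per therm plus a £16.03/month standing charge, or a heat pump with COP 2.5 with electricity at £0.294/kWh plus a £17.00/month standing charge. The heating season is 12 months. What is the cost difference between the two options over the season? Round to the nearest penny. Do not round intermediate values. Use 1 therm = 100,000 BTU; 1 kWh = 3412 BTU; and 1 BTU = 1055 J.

Heat load = 47500 MJ = 47,500,000,000 J / 1055 = 45,023,697 BTU
Gas: input = 45,023,697 / 0.896 = 50,249,661 BTU = 502.5 therm → 502.5 × £1.64 = £824.09; + 12 × £16.03 standing = £1,016.45
Heat pump: 45,023,697 BTU / 3412 = 13,200 kWh heat; / 2.5 = 5,278 kWh in → × £0.294 = £1,551.81; + 12 × £17.00 standing = £1,755.81
Difference = |£1,016.45 − £1,755.81| = £739.36

£739.36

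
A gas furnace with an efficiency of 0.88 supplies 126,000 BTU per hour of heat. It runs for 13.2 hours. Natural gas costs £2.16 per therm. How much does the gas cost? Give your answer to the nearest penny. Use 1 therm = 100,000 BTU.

Heat delivered = 126,000 BTU/h × 13.2 h = 1,663,200 BTU
Gas input = 1,663,200 / 0.88 = 1,890,000 BTU
= 1,890,000 / 100,000 = 18.9 therm
Cost = 18.9 × £2.16/therm = £40.82

£40.82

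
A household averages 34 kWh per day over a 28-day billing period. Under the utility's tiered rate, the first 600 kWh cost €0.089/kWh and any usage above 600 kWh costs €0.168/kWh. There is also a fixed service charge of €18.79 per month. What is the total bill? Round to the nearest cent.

Usage = 34 kWh/day × 28 days = 952 kWh
First 600 kWh × €0.089 = €53.40
Remaining 352 kWh × €0.168 = €59.14
Energy charge = €112.54; + service €18.79 = €131.33

€131.33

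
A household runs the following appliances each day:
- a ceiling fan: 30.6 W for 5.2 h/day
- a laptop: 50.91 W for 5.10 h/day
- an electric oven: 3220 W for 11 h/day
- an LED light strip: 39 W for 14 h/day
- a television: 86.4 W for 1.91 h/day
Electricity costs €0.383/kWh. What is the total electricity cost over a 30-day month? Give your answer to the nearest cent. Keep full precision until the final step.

€419.96

ceiling fan: 30.6 W × 5.2 h × 30 d = 4,774 Wh = 4.774 kWh
laptop: 50.91 W × 5.10 h × 30 d = 7,789 Wh = 7.789 kWh
electric oven: 3220 W × 11 h × 30 d = 1,062,600 Wh = 1,063 kWh
LED light strip: 39 W × 14 h × 30 d = 16,380 Wh = 16.38 kWh
television: 86.4 W × 1.91 h × 30 d = 4,951 Wh = 4.951 kWh
Total energy = 4.774 + 7.789 + 1,063 + 16.38 + 4.951 = 1,096 kWh
Cost = 1,096 kWh × €0.383 = €419.96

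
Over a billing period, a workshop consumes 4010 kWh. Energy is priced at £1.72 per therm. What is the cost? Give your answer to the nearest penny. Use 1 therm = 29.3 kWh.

4010 kWh × (0.03413 therm/kWh) = 136.9 therm
Cost = 136.9 therm × £1.72/therm = £235.40

£235.40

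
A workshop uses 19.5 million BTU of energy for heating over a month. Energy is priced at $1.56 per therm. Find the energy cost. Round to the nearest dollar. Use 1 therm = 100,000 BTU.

$304

19.5 million BTU × (10 therm/million BTU) = 195 therm
Cost = 195 therm × $1.56/therm = $304.20 ≈ $304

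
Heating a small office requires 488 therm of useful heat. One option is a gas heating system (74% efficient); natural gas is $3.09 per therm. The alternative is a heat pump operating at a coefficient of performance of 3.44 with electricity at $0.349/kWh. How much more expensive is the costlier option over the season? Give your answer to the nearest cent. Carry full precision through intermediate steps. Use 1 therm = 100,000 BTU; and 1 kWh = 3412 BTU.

$586.70

Heat load = 488 therm × 100,000 = 48,800,000 BTU
Gas: input = 48,800,000 / 0.74 = 65,945,946 BTU = 659.5 therm → 659.5 × $3.09 = $2,037.73
Heat pump: 48,800,000 BTU / 3412 = 14,300 kWh heat; / 3.44 = 4,158 kWh in → × $0.349 = $1,451.03
Difference = |$2,037.73 − $1,451.03| = $586.70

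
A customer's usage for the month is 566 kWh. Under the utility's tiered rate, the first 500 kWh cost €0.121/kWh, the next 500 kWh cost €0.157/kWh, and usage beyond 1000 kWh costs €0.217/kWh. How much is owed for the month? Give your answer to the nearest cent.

€70.86

First 500 kWh × €0.121 = €60.50
Next 66 kWh × €0.157 = €10.36
Remaining tier: 0 kWh (not reached)
Total = €70.86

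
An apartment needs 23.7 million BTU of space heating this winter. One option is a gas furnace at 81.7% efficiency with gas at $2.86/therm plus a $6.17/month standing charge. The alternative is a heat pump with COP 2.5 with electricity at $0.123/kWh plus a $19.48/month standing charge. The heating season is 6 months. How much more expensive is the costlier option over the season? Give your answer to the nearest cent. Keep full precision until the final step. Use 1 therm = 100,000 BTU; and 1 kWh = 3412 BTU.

$408.04

Heat load = 23.7 × 10⁶ BTU = 23,700,000 BTU
Gas: input = 23,700,000 / 0.817 = 29,008,568 BTU = 290.1 therm → 290.1 × $2.86 = $829.65; + 6 × $6.17 standing = $866.67
Heat pump: 23,700,000 BTU / 3412 = 6,946 kWh heat; / 2.5 = 2,778 kWh in → × $0.123 = $341.75; + 6 × $19.48 standing = $458.63
Difference = |$866.67 − $458.63| = $408.04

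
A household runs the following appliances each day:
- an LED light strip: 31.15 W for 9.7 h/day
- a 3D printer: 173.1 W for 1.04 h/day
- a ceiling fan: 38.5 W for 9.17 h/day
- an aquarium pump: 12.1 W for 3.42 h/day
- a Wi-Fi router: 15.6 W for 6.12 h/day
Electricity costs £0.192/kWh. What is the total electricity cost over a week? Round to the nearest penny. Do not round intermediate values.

£1.31

LED light strip: 31.15 W × 9.7 h × 7 d = 2,115 Wh = 2.115 kWh
3D printer: 173.1 W × 1.04 h × 7 d = 1,260 Wh = 1.26 kWh
ceiling fan: 38.5 W × 9.17 h × 7 d = 2,471 Wh = 2.471 kWh
aquarium pump: 12.1 W × 3.42 h × 7 d = 290 Wh = 0.2897 kWh
Wi-Fi router: 15.6 W × 6.12 h × 7 d = 668 Wh = 0.6683 kWh
Total energy = 2.115 + 1.26 + 2.471 + 0.2897 + 0.6683 = 6.805 kWh
Cost = 6.805 kWh × £0.192 = £1.31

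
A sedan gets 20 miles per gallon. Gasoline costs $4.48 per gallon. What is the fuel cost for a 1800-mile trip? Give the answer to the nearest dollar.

$403

Fuel = 1800 mi / 20 mpg = 90 gal
Cost = 90 gal × $4.48/gal = $403.20 ≈ $403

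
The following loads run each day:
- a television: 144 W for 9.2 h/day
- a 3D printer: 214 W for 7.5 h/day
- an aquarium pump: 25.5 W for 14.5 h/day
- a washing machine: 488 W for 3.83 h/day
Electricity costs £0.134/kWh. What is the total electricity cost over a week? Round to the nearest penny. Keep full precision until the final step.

television: 144 W × 9.2 h × 7 d = 9,274 Wh = 9.274 kWh
3D printer: 214 W × 7.5 h × 7 d = 11,235 Wh = 11.23 kWh
aquarium pump: 25.5 W × 14.5 h × 7 d = 2,588 Wh = 2.588 kWh
washing machine: 488 W × 3.83 h × 7 d = 13,083 Wh = 13.08 kWh
Total energy = 9.274 + 11.23 + 2.588 + 13.08 = 36.18 kWh
Cost = 36.18 kWh × £0.134 = £4.85

£4.85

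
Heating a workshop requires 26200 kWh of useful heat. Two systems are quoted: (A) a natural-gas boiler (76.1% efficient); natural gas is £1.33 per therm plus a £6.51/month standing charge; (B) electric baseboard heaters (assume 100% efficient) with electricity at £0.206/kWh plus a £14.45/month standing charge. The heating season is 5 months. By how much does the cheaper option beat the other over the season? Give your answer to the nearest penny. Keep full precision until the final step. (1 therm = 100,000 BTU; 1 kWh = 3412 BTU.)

Heat load = 26200 kWh × 3412 = 89,394,400 BTU
Gas: input = 89,394,400 / 0.761 = 117,469,645 BTU = 1,175 therm → 1,175 × £1.33 = £1,562.35; + 5 × £6.51 standing = £1,594.90
Electric: 89,394,400 BTU / 3412 = 26,200 kWh → × £0.206 = £5,397.20; + 5 × £14.45 standing = £5,469.45
Difference = |£1,594.90 − £5,469.45| = £3,874.55

£3874.55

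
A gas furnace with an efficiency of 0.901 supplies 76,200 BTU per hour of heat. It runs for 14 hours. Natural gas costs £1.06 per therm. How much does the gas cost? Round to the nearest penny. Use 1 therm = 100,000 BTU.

£12.55

Heat delivered = 76,200 BTU/h × 14 h = 1,066,800 BTU
Gas input = 1,066,800 / 0.901 = 1,184,018 BTU
= 1,184,018 / 100,000 = 11.84 therm
Cost = 11.84 × £1.06/therm = £12.55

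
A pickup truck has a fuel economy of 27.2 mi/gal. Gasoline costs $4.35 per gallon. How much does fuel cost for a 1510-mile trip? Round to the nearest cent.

$241.49

Fuel = 1510 mi / 27.2 mpg = 55.51 gal
Cost = 55.51 gal × $4.35/gal = $241.49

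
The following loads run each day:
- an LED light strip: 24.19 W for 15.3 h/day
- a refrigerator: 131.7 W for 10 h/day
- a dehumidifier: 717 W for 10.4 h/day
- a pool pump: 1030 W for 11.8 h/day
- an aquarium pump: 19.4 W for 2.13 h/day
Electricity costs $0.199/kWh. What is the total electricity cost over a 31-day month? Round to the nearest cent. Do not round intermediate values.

LED light strip: 24.19 W × 15.3 h × 31 d = 11,473 Wh = 11.47 kWh
refrigerator: 131.7 W × 10 h × 31 d = 40,827 Wh = 40.83 kWh
dehumidifier: 717 W × 10.4 h × 31 d = 231,161 Wh = 231.2 kWh
pool pump: 1030 W × 11.8 h × 31 d = 376,774 Wh = 376.8 kWh
aquarium pump: 19.4 W × 2.13 h × 31 d = 1,281 Wh = 1.281 kWh
Total energy = 11.47 + 40.83 + 231.2 + 376.8 + 1.281 = 661.5 kWh
Cost = 661.5 kWh × $0.199 = $131.64

$131.64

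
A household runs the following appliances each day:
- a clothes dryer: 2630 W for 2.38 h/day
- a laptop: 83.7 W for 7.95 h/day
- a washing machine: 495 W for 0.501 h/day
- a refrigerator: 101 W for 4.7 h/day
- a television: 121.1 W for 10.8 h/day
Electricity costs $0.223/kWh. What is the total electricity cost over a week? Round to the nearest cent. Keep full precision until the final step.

$13.98

clothes dryer: 2630 W × 2.38 h × 7 d = 43,816 Wh = 43.82 kWh
laptop: 83.7 W × 7.95 h × 7 d = 4,658 Wh = 4.658 kWh
washing machine: 495 W × 0.501 h × 7 d = 1,736 Wh = 1.736 kWh
refrigerator: 101 W × 4.7 h × 7 d = 3,323 Wh = 3.323 kWh
television: 121.1 W × 10.8 h × 7 d = 9,155 Wh = 9.155 kWh
Total energy = 43.82 + 4.658 + 1.736 + 3.323 + 9.155 = 62.69 kWh
Cost = 62.69 kWh × $0.223 = $13.98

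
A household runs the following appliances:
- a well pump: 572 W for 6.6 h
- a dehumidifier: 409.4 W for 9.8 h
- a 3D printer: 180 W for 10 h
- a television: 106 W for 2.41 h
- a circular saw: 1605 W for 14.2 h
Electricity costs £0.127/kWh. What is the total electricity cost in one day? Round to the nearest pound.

well pump: 572 W × 6.6 h = 3,775 Wh = 3.775 kWh
dehumidifier: 409.4 W × 9.8 h = 4,012 Wh = 4.012 kWh
3D printer: 180 W × 10 h = 1,800 Wh = 1.8 kWh
television: 106 W × 2.41 h = 255 Wh = 0.2555 kWh
circular saw: 1605 W × 14.2 h = 22,791 Wh = 22.79 kWh
Total energy = 3.775 + 4.012 + 1.8 + 0.2555 + 22.79 = 32.63 kWh
Cost = 32.63 kWh × £0.127 = £4.14 ≈ £4

£4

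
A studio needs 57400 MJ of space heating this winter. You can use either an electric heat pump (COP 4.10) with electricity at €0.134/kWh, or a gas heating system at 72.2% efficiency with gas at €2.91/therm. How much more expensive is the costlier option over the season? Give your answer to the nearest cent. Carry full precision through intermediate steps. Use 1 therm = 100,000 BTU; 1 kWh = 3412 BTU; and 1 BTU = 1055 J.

€1671.72

Heat load = 57400 MJ = 57,400,000,000 J / 1055 = 54,407,583 BTU
Gas: input = 54,407,583 / 0.722 = 75,356,763 BTU = 753.6 therm → 753.6 × €2.91 = €2,192.88
Heat pump: 54,407,583 BTU / 3412 = 15,950 kWh heat; / 4.10 = 3,889 kWh in → × €0.134 = €521.16
Difference = |€2,192.88 − €521.16| = €1,671.72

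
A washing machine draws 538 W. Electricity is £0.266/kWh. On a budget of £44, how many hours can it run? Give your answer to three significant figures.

307 h

Energy budget = £44 / £0.266 per kWh = 165.4 kWh = 165,414 Wh
Runtime = 165,414 Wh / 538 W = 307.5 h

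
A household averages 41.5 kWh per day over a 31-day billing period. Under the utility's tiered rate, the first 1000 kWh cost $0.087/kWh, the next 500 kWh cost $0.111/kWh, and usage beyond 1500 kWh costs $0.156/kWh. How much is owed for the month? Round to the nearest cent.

Usage = 41.5 kWh/day × 31 days = 1286.5 kWh
First 1000 kWh × $0.087 = $87.00
Next 286.5 kWh × $0.111 = $31.80
Remaining tier: 0 kWh (not reached)
Total = $118.80

$118.80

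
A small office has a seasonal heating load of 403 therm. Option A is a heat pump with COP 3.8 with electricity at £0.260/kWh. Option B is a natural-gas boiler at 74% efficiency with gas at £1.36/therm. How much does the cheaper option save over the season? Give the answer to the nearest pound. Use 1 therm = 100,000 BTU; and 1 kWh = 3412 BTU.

£67

Heat load = 403 therm × 100,000 = 40,300,000 BTU
Gas: input = 40,300,000 / 0.74 = 54,459,459 BTU = 544.6 therm → 544.6 × £1.36 = £740.65
Heat pump: 40,300,000 BTU / 3412 = 11,810 kWh heat; / 3.8 = 3,108 kWh in → × £0.260 = £808.14
Difference = |£740.65 − £808.14| = £67.49 ≈ £67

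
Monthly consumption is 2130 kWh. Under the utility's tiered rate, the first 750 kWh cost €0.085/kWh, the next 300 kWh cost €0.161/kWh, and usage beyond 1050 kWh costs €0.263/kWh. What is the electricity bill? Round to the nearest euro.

€396

First 750 kWh × €0.085 = €63.75
Next 300 kWh × €0.161 = €48.30
Remaining 1080 kWh × €0.263 = €284.04
Total = €396.09 ≈ €396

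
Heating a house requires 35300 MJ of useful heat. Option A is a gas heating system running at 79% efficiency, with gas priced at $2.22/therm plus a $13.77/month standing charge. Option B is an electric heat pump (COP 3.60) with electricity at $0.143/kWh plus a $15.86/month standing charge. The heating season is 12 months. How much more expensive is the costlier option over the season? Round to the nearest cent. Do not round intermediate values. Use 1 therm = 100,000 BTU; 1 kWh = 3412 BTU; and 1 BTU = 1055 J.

Heat load = 35300 MJ = 35,300,000,000 J / 1055 = 33,459,716 BTU
Gas: input = 33,459,716 / 0.79 = 42,354,070 BTU = 423.5 therm → 423.5 × $2.22 = $940.26; + 12 × $13.77 standing = $1,105.50
Heat pump: 33,459,716 BTU / 3412 = 9,806 kWh heat; / 3.60 = 2,724 kWh in → × $0.143 = $389.54; + 12 × $15.86 standing = $579.86
Difference = |$1,105.50 − $579.86| = $525.65

$525.65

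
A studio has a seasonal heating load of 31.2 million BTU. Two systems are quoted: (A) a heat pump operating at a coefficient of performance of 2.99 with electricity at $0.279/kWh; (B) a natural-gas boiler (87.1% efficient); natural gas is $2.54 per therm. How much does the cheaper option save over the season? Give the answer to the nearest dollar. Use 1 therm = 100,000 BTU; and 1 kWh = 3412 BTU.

Heat load = 31.2 × 10⁶ BTU = 31,200,000 BTU
Gas: input = 31,200,000 / 0.871 = 35,820,896 BTU = 358.2 therm → 358.2 × $2.54 = $909.85
Heat pump: 31,200,000 BTU / 3412 = 9,144 kWh heat; / 2.99 = 3,058 kWh in → × $0.279 = $853.25
Difference = |$909.85 − $853.25| = $56.60 ≈ $57

$57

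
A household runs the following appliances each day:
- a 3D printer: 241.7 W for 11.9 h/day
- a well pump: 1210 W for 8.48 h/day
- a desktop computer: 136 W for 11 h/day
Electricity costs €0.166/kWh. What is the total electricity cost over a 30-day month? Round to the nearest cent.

3D printer: 241.7 W × 11.9 h × 30 d = 86,287 Wh = 86.29 kWh
well pump: 1210 W × 8.48 h × 30 d = 307,824 Wh = 307.8 kWh
desktop computer: 136 W × 11 h × 30 d = 44,880 Wh = 44.88 kWh
Total energy = 86.29 + 307.8 + 44.88 = 439 kWh
Cost = 439 kWh × €0.166 = €72.87

€72.87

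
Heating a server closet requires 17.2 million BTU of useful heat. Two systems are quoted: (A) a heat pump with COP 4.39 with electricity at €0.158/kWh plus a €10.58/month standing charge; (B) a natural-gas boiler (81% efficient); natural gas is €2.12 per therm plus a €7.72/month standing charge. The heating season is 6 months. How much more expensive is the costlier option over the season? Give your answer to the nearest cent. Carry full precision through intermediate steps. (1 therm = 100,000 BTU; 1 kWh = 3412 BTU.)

Heat load = 17.2 × 10⁶ BTU = 17,200,000 BTU
Gas: input = 17,200,000 / 0.81 = 21,234,568 BTU = 212.3 therm → 212.3 × €2.12 = €450.17; + 6 × €7.72 standing = €496.49
Heat pump: 17,200,000 BTU / 3412 = 5,041 kWh heat; / 4.39 = 1,148 kWh in → × €0.158 = €181.43; + 6 × €10.58 standing = €244.91
Difference = |€496.49 − €244.91| = €251.58

€251.58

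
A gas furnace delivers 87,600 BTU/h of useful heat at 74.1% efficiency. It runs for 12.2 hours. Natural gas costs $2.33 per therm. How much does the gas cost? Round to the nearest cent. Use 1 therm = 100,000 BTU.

Heat delivered = 87,600 BTU/h × 12.2 h = 1,068,720 BTU
Gas input = 1,068,720 / 0.741 = 1,442,267 BTU
= 1,442,267 / 100,000 = 14.42 therm
Cost = 14.42 × $2.33/therm = $33.60

$33.60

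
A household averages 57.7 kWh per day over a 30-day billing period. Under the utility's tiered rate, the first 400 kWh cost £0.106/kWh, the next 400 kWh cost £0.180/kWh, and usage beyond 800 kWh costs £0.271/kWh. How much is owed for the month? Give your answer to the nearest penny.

Usage = 57.7 kWh/day × 30 days = 1731 kWh
First 400 kWh × £0.106 = £42.40
Next 400 kWh × £0.180 = £72.00
Remaining 931 kWh × £0.271 = £252.30
Total = £366.70

£366.70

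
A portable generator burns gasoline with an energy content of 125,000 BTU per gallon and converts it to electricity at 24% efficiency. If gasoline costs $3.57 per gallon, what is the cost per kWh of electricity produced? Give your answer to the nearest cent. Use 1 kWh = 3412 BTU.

$0.41

Electrical output per gallon = 125,000 BTU × 0.24 / 3412 BTU/kWh = 8.792 kWh
Cost per kWh = $3.57 / 8.792 kWh = $0.406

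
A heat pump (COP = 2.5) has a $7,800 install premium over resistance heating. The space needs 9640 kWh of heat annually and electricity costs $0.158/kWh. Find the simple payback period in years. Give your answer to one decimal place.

8.5 years

Resistance: 9640 kWh × $0.158 = $1,523.12/yr
Heat pump: 9640 / 2.5 = 3856 kWh in → × $0.158 = $609.25/yr
Annual savings = $913.87
Payback = $7,800 / $913.87 = 8.54 years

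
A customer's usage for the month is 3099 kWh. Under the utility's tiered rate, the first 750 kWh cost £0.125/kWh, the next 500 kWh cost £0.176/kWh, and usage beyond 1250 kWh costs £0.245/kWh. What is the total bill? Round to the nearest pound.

£635

First 750 kWh × £0.125 = £93.75
Next 500 kWh × £0.176 = £88.00
Remaining 1849 kWh × £0.245 = £453.00
Total = £634.75 ≈ £635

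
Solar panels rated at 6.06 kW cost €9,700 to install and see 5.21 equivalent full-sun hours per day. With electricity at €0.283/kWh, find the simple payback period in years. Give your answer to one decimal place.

3.0 years

Daily generation = 6.06 kW × 5.21 h = 31.57 kWh
Annual generation = 31.57 × 365 = 11524 kWh
Annual savings = 11524 × €0.283 = €3,261.29
Payback = €9,700 / €3,261.29 = 2.97 years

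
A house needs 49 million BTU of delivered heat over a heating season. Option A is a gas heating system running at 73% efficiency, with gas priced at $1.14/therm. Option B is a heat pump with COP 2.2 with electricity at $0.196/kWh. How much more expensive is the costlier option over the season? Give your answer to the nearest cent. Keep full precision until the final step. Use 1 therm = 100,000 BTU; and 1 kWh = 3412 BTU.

$514.24

Heat load = 49 × 10⁶ BTU = 49,000,000 BTU
Gas: input = 49,000,000 / 0.73 = 67,123,288 BTU = 671.2 therm → 671.2 × $1.14 = $765.21
Heat pump: 49,000,000 BTU / 3412 = 14,360 kWh heat; / 2.2 = 6,528 kWh in → × $0.196 = $1,279.44
Difference = |$765.21 − $1,279.44| = $514.24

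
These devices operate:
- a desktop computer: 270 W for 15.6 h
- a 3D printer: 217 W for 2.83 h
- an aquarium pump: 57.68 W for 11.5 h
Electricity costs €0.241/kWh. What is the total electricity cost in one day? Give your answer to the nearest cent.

desktop computer: 270 W × 15.6 h = 4,212 Wh = 4.212 kWh
3D printer: 217 W × 2.83 h = 614 Wh = 0.6141 kWh
aquarium pump: 57.68 W × 11.5 h = 663 Wh = 0.6633 kWh
Total energy = 4.212 + 0.6141 + 0.6633 = 5.489 kWh
Cost = 5.489 kWh × €0.241 = €1.32

€1.32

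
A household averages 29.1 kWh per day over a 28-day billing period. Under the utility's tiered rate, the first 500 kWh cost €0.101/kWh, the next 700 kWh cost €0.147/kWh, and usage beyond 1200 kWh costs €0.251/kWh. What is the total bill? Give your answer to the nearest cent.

€96.78

Usage = 29.1 kWh/day × 28 days = 814.8 kWh
First 500 kWh × €0.101 = €50.50
Next 314.8 kWh × €0.147 = €46.28
Remaining tier: 0 kWh (not reached)
Total = €96.78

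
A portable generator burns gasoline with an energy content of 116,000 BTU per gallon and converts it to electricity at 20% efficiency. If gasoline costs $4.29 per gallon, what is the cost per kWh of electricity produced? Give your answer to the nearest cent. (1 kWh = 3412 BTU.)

Electrical output per gallon = 116,000 BTU × 0.20 / 3412 BTU/kWh = 6.8 kWh
Cost per kWh = $4.29 / 6.8 kWh = $0.631

$0.63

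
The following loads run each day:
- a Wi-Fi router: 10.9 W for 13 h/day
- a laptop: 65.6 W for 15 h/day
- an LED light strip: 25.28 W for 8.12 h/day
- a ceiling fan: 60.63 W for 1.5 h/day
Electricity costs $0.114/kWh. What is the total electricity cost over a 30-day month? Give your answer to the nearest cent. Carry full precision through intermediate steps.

Wi-Fi router: 10.9 W × 13 h × 30 d = 4,251 Wh = 4.251 kWh
laptop: 65.6 W × 15 h × 30 d = 29,520 Wh = 29.52 kWh
LED light strip: 25.28 W × 8.12 h × 30 d = 6,158 Wh = 6.158 kWh
ceiling fan: 60.63 W × 1.5 h × 30 d = 2,728 Wh = 2.728 kWh
Total energy = 4.251 + 29.52 + 6.158 + 2.728 = 42.66 kWh
Cost = 42.66 kWh × $0.114 = $4.86

$4.86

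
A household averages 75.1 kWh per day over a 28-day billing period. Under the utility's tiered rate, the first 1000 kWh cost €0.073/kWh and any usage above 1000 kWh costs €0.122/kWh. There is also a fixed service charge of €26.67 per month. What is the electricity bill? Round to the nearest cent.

€234.21

Usage = 75.1 kWh/day × 28 days = 2102.8 kWh
First 1000 kWh × €0.073 = €73.00
Remaining 1102.8 kWh × €0.122 = €134.54
Energy charge = €207.54; + service €26.67 = €234.21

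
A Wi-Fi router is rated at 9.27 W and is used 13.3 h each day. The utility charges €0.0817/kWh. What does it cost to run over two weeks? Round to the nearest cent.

Energy = 9.27 W × 13.3 h/day × 14 days = 1,726 Wh = 1.726 kWh
Cost = 1.726 kWh × €0.0817/kWh = €0.14

€0.14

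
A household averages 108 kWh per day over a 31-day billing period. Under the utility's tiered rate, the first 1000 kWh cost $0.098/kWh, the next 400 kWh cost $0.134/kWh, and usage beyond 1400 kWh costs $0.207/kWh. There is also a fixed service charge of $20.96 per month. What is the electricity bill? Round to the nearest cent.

Usage = 108 kWh/day × 31 days = 3348 kWh
First 1000 kWh × $0.098 = $98.00
Next 400 kWh × $0.134 = $53.60
Remaining 1948 kWh × $0.207 = $403.24
Energy charge = $554.84; + service $20.96 = $575.80

$575.80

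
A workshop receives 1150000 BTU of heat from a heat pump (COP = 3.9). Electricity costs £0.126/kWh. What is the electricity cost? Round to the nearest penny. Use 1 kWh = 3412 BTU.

£10.89

Heat delivered = 1,150,000 BTU / 3412 = 337 kWh
Electrical input = 337 kWh / 3.9 = 86.42 kWh
Cost = 86.42 × £0.126/kWh = £10.89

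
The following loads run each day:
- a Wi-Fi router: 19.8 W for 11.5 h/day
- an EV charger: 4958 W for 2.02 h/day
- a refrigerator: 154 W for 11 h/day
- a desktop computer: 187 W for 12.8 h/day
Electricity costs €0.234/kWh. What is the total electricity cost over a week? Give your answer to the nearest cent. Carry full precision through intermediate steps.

Wi-Fi router: 19.8 W × 11.5 h × 7 d = 1,594 Wh = 1.594 kWh
EV charger: 4958 W × 2.02 h × 7 d = 70,106 Wh = 70.11 kWh
refrigerator: 154 W × 11 h × 7 d = 11,858 Wh = 11.86 kWh
desktop computer: 187 W × 12.8 h × 7 d = 16,755 Wh = 16.76 kWh
Total energy = 1.594 + 70.11 + 11.86 + 16.76 = 100.3 kWh
Cost = 100.3 kWh × €0.234 = €23.47

€23.47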